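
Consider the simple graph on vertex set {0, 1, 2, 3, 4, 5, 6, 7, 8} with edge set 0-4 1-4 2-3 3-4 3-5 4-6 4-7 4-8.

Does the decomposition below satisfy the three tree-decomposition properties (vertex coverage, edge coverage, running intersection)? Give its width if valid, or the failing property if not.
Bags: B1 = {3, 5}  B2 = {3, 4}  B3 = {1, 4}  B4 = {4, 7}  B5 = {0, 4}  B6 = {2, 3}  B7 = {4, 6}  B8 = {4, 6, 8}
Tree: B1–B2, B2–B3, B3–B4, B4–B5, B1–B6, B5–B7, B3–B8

A tree decomposition must satisfy three properties: every vertex lies in some bag; for every edge, both endpoints lie together in some bag; and for every vertex, the bags containing it form a connected subtree. Here bags containing vertex 6 are not connected in the tree, so the decomposition is invalid.

No — bags containing vertex 6 are not connected in the tree.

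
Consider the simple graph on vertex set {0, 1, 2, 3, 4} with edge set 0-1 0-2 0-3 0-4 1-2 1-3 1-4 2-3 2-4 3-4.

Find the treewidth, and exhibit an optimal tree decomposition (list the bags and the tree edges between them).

Treewidth 4.
One optimal decomposition is:
Bags: B1 = {0, 1, 2, 3, 4}
Tree: (single bag)

A single bag containing all 5 vertices is trivially a valid decomposition of width 4. Conversely, {0, 1, 2, 3, 4} is a clique of size 5, and the vertices of any clique must share a bag in every tree decomposition; so some bag has ≥ 5 vertices and tw(G) ≥ 4. Combining the bounds, tw(G) = 4.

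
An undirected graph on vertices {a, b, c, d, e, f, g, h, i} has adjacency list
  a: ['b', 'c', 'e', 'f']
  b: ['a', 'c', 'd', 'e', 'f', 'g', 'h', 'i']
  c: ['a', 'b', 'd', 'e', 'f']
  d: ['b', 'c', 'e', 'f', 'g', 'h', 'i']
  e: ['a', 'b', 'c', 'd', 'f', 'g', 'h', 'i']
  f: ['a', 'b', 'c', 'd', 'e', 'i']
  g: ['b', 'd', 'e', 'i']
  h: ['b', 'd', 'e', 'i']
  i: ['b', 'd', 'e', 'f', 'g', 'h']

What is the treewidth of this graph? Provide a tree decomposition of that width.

Treewidth 4.
One optimal decomposition is:
Bags: B1 = {b, c, d, e, f}  B2 = {b, d, e, f, i}  B3 = {b, d, e, g, i}  B4 = {b, d, e, h, i}  B5 = {a, b, c, e, f}
Tree: B1–B2, B2–B3, B2–B4, B1–B5

Each bag holds 5 vertices, so the decomposition has width 4, which upper-bounds the treewidth. For the lower bound, the 5 vertices {b, c, d, e, f} are pairwise adjacent, and any tree decomposition puts a clique entirely inside one bag — forcing width ≥ 4. Combining the bounds, tw(G) = 4.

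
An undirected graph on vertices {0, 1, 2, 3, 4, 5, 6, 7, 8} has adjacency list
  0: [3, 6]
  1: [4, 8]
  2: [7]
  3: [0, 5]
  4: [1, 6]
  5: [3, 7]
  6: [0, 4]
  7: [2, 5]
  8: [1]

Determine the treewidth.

A width-1 tree decomposition is:
Bags: B1 = {2, 7}  B2 = {5, 7}  B3 = {3, 5}  B4 = {0, 3}  B5 = {0, 6}  B6 = {4, 6}  B7 = {1, 4}  B8 = {1, 8}
Tree: B1–B2, B2–B3, B3–B4, B4–B5, B5–B6, B6–B7, B7–B8
Every bag has size at most 2, so the width is 2 − 1 = 1 and tw(G) ≤ 1. Any graph with an edge has treewidth ≥ 1, and G has the edge 2–7. Hence tw(G) = 1 exactly.

1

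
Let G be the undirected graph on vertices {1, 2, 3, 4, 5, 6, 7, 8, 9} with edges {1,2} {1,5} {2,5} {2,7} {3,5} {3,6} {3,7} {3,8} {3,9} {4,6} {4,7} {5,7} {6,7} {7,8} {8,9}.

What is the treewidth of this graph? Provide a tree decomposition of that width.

Each bag holds 3 vertices, so the decomposition has width 2, which upper-bounds the treewidth. For the lower bound, the 3 vertices {1, 2, 5} are pairwise adjacent, and any tree decomposition puts a clique entirely inside one bag — forcing width ≥ 2. Hence tw(G) = 2 exactly.

Treewidth 2.
One such decomposition:
Bags: B1 = {3, 6, 7}  B2 = {3, 7, 8}  B3 = {3, 5, 7}  B4 = {3, 8, 9}  B5 = {4, 6, 7}  B6 = {2, 5, 7}  B7 = {1, 2, 5}
Tree: B1–B2, B1–B3, B2–B4, B1–B5, B3–B6, B6–B7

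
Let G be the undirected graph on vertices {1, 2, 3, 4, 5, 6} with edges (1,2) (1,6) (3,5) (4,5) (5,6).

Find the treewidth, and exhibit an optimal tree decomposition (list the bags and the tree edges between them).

Treewidth 1.
Bags: B1 = {3, 5}  B2 = {5, 6}  B3 = {4, 5}  B4 = {1, 6}  B5 = {1, 2}
Tree: B1–B2, B1–B3, B2–B4, B4–B5

The largest bag has 2 vertices, giving width 1; this decomposition certifies tw(G) ≤ 1. Any graph with an edge has treewidth ≥ 1, and G has the edge 3–5. Combining the bounds, tw(G) = 1.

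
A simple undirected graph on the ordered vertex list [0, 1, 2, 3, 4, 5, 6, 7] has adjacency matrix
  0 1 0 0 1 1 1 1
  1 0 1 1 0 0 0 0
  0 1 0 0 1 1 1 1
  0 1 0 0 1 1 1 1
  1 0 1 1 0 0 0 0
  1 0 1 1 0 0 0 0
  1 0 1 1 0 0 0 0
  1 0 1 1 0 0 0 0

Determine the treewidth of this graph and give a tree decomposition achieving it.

Treewidth 3.
Bags: B1 = {0, 1, 2, 3}  B2 = {0, 2, 3, 7}  B3 = {0, 2, 3, 5}  B4 = {0, 2, 3, 6}  B5 = {0, 2, 3, 4}
Tree: B1–B2, B2–B3, B3–B4, B4–B5

Each bag holds 4 vertices, so the decomposition has width 3, which upper-bounds the treewidth. For the lower bound: the 4 vertex sets {1,2}, {0,7}, {3}, {5} are disjoint, each induces a connected subgraph, and every pair is joined by at least one edge of G. Contracting each set to a single vertex therefore yields K_{4} as a minor, and since treewidth is minor-monotone, tw(G) ≥ tw(K_{4}) = 3. Therefore the treewidth is 3.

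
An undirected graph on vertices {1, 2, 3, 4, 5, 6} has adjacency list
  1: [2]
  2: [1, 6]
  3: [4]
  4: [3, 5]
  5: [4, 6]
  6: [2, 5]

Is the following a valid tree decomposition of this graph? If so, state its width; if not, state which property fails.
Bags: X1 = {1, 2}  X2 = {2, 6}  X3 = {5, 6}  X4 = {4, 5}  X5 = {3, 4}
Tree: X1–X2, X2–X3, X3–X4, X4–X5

Vertex coverage: the bags together contain {1, 2, 3, 4, 5, 6}, the full vertex set. Edge coverage: each edge of G has both endpoints in at least one bag. Running intersection: for every vertex, the bags containing it form a connected subtree. All three properties hold, so this is a valid tree decomposition of width max|bag| − 1 = 1, and hence tw(G) ≤ 1.

Yes; width 1.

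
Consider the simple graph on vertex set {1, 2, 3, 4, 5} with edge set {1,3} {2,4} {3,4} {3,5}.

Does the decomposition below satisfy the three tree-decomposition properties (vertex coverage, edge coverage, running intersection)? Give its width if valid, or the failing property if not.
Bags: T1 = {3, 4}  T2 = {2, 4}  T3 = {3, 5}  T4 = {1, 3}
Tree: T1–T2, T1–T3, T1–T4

Checking the three conditions: (i) the bags cover all of {1, 2, 3, 4, 5}; (ii) for each edge, some bag contains both endpoints; (iii) the bags containing any fixed vertex form a subtree. All hold, so the decomposition is valid with width 2 − 1 = 1.

Yes; width 1.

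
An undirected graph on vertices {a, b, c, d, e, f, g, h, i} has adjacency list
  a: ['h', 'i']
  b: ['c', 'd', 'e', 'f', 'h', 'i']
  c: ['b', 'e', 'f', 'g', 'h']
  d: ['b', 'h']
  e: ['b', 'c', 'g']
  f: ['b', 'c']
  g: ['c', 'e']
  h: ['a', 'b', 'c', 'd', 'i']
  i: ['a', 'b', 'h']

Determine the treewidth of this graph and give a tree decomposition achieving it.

Every bag has size at most 3, so the width is 3 − 1 = 2 and tw(G) ≤ 2. On the other hand G contains the 3-clique {c, e, g}. A clique must lie in a single bag of any decomposition, so no decomposition can have width below 2. The upper and lower bounds meet at 2, so that is the treewidth.

Treewidth 2.
Bags: B1 = {b, c, e}  B2 = {c, e, g}  B3 = {b, c, h}  B4 = {b, d, h}  B5 = {b, h, i}  B6 = {a, h, i}  B7 = {b, c, f}
Tree: B1–B2, B1–B3, B3–B4, B3–B5, B5–B6, B3–B7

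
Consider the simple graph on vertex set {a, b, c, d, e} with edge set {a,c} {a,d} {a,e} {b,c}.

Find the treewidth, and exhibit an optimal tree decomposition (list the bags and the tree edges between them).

Treewidth 1.
One optimal decomposition is:
Bags: B1 = {b, c}  B2 = {a, c}  B3 = {a, e}  B4 = {a, d}
Tree: B1–B2, B2–B3, B2–B4

The largest bag has 2 vertices, giving width 1; this decomposition certifies tw(G) ≤ 1. Since G has at least one edge (e.g. b–c), it is not an edgeless graph, so tw(G) ≥ 1. Combining the bounds, tw(G) = 1.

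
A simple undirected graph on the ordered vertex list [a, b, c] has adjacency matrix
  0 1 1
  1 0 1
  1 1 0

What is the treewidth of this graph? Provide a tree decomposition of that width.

A single bag containing all 3 vertices is trivially a valid decomposition of width 2. For the lower bound, the 3 vertices {a, b, c} are pairwise adjacent, and any tree decomposition puts a clique entirely inside one bag — forcing width ≥ 2. Combining the bounds, tw(G) = 2.

Treewidth 2.
Bags: B1 = {a, b, c}
Tree: (single bag)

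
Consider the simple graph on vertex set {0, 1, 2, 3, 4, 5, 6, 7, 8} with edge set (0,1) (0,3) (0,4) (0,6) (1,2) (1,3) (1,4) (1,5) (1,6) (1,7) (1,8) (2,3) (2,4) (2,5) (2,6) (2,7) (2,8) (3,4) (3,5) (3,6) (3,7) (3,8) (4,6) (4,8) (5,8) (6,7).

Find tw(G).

4

A width-4 tree decomposition is:
Bags: B1 = {1, 2, 3, 4, 8}  B2 = {1, 2, 3, 4, 6}  B3 = {1, 2, 3, 6, 7}  B4 = {1, 2, 3, 5, 8}  B5 = {0, 1, 3, 4, 6}
Tree: B1–B2, B2–B3, B1–B4, B2–B5
Every bag has size at most 5, so the width is 5 − 1 = 4 and tw(G) ≤ 4. For the lower bound, the 5 vertices {0, 1, 3, 4, 6} are pairwise adjacent, and any tree decomposition puts a clique entirely inside one bag — forcing width ≥ 4. Hence tw(G) = 4 exactly.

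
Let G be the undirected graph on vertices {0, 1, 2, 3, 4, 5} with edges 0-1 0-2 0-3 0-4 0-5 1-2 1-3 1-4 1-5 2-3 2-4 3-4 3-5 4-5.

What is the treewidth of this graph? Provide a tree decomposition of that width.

Treewidth 4.
Bags: B1 = {0, 1, 2, 3, 4}  B2 = {0, 1, 3, 4, 5}
Tree: B1–B2

Each bag holds 5 vertices, so the decomposition has width 4, which upper-bounds the treewidth. Conversely, {0, 1, 2, 3, 4} is a clique of size 5, and the vertices of any clique must share a bag in every tree decomposition; so some bag has ≥ 5 vertices and tw(G) ≥ 4. The upper and lower bounds meet at 4, so that is the treewidth.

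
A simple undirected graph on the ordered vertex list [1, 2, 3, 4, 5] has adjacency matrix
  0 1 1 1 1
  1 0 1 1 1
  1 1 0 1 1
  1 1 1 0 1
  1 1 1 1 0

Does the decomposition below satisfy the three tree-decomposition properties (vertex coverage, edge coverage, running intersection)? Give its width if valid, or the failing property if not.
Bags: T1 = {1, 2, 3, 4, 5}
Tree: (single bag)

Yes; width 4.

Checking the three conditions: (i) the bags cover all of {1, 2, 3, 4, 5}; (ii) for each edge, some bag contains both endpoints; (iii) the bags containing any fixed vertex form a subtree. All hold, so the decomposition is valid with width 5 − 1 = 4.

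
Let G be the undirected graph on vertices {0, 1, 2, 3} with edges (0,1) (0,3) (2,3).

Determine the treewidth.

1

A width-1 tree decomposition is:
Bags: B1 = {0, 1}  B2 = {0, 3}  B3 = {2, 3}
Tree: B1–B2, B2–B3
Every bag has size at most 2, so the width is 2 − 1 = 1 and tw(G) ≤ 1. Since G has at least one edge (e.g. 1–0), it is not an edgeless graph, so tw(G) ≥ 1. Therefore the treewidth is 1.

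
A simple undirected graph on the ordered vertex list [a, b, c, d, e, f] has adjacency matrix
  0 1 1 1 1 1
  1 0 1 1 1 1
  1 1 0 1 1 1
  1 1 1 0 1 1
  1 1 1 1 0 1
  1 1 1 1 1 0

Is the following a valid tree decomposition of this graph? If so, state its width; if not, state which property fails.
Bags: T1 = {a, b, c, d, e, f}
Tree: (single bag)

Yes; width 5.

Every vertex of G appears in some bag (union = {a, b, c, d, e, f}); every edge is covered by a bag; and for each vertex v the set of bags containing v is connected in the bag tree. The decomposition is therefore valid. The largest bag has 6 vertices, so the width is 5.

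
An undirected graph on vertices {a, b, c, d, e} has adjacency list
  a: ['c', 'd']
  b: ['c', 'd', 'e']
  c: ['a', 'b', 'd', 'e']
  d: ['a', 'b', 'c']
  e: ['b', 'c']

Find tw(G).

2

A width-2 tree decomposition is:
Bags: B1 = {a, c, d}  B2 = {b, c, d}  B3 = {b, c, e}
Tree: B1–B2, B2–B3
The largest bag has 3 vertices, giving width 2; this decomposition certifies tw(G) ≤ 2. For the lower bound, the 3 vertices {a, c, d} are pairwise adjacent, and any tree decomposition puts a clique entirely inside one bag — forcing width ≥ 2. Therefore the treewidth is 2.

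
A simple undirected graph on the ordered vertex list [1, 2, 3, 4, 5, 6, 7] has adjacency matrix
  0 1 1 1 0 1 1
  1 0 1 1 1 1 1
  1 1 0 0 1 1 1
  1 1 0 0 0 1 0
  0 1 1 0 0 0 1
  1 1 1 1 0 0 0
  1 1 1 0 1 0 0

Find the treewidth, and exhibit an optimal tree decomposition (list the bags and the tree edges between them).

Every bag has size at most 4, so the width is 4 − 1 = 3 and tw(G) ≤ 3. On the other hand G contains the 4-clique {1, 2, 3, 6}. A clique must lie in a single bag of any decomposition, so no decomposition can have width below 3. Combining the bounds, tw(G) = 3.

Treewidth 3.
Bags: B1 = {1, 2, 3, 7}  B2 = {2, 3, 5, 7}  B3 = {1, 2, 3, 6}  B4 = {1, 2, 4, 6}
Tree: B1–B2, B1–B3, B3–B4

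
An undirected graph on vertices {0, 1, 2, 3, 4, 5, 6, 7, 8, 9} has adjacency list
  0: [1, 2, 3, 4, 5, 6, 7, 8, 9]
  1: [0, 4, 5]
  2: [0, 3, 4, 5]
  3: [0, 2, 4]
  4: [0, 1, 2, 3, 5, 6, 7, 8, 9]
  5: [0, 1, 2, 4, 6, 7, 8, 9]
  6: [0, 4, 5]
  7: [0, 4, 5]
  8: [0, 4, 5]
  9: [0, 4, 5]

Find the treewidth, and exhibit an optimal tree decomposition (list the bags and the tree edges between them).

Treewidth 3.
One optimal decomposition is:
Bags: B1 = {0, 4, 5, 8}  B2 = {0, 4, 5, 9}  B3 = {0, 2, 4, 5}  B4 = {0, 1, 4, 5}  B5 = {0, 2, 3, 4}  B6 = {0, 4, 5, 7}  B7 = {0, 4, 5, 6}
Tree: B1–B2, B1–B3, B2–B4, B3–B5, B4–B6, B6–B7

The largest bag has 4 vertices, giving width 3; this decomposition certifies tw(G) ≤ 3. On the other hand G contains the 4-clique {0, 2, 3, 4}. A clique must lie in a single bag of any decomposition, so no decomposition can have width below 3. Therefore the treewidth is 3.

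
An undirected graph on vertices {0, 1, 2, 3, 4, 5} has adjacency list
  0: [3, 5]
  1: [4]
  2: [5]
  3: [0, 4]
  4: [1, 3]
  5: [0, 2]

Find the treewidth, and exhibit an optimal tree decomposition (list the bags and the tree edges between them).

Every bag has size at most 2, so the width is 2 − 1 = 1 and tw(G) ≤ 1. G has an edge, so its treewidth is at least 1. Combining the bounds, tw(G) = 1.

Treewidth 1.
One optimal decomposition is:
Bags: B1 = {1, 4}  B2 = {3, 4}  B3 = {0, 3}  B4 = {0, 5}  B5 = {2, 5}
Tree: B1–B2, B2–B3, B3–B4, B4–B5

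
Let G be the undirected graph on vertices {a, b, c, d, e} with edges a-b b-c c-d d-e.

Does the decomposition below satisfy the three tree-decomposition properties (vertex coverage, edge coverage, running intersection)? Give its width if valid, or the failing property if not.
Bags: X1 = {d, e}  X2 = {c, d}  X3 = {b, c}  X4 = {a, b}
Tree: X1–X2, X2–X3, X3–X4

Checking the three conditions: (i) the bags cover all of {a, b, c, d, e}; (ii) for each edge, some bag contains both endpoints; (iii) the bags containing any fixed vertex form a subtree. All hold, so the decomposition is valid with width 2 − 1 = 1.

Yes; width 1.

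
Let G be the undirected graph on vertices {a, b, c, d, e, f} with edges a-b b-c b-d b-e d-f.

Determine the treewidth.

1

A width-1 tree decomposition is:
Bags: B1 = {b, d}  B2 = {b, c}  B3 = {b, e}  B4 = {d, f}  B5 = {a, b}
Tree: B1–B2, B1–B3, B1–B4, B2–B5
The largest bag has 2 vertices, giving width 1; this decomposition certifies tw(G) ≤ 1. G has an edge, so its treewidth is at least 1. Hence tw(G) = 1 exactly.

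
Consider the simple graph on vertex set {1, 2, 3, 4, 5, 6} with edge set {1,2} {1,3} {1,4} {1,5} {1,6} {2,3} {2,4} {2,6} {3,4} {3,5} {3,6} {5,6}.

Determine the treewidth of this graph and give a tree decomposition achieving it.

Treewidth 3.
One optimal decomposition is:
Bags: B1 = {1, 3, 5, 6}  B2 = {1, 2, 3, 6}  B3 = {1, 2, 3, 4}
Tree: B1–B2, B2–B3

Every bag has size at most 4, so the width is 4 − 1 = 3 and tw(G) ≤ 3. Conversely, {1, 2, 3, 4} is a clique of size 4, and the vertices of any clique must share a bag in every tree decomposition; so some bag has ≥ 4 vertices and tw(G) ≥ 3. The upper and lower bounds meet at 3, so that is the treewidth.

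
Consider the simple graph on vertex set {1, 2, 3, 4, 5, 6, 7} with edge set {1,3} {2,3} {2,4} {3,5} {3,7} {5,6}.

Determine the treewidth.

A width-1 tree decomposition is:
Bags: B1 = {2, 3}  B2 = {1, 3}  B3 = {3, 5}  B4 = {2, 4}  B5 = {3, 7}  B6 = {5, 6}
Tree: B1–B2, B1–B3, B1–B4, B1–B5, B3–B6
The largest bag has 2 vertices, giving width 1; this decomposition certifies tw(G) ≤ 1. Since G has at least one edge (e.g. 3–2), it is not an edgeless graph, so tw(G) ≥ 1. Hence tw(G) = 1 exactly.

1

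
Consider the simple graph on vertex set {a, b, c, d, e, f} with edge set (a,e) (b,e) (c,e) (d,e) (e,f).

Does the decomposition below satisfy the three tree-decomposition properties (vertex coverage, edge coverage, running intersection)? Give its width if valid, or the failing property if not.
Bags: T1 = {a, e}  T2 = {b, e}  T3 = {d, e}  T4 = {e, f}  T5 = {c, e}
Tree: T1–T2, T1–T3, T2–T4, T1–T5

Every vertex of G appears in some bag (union = {a, b, c, d, e, f}); every edge is covered by a bag; and for each vertex v the set of bags containing v is connected in the bag tree. The decomposition is therefore valid. The largest bag has 2 vertices, so the width is 1.

Yes; width 1.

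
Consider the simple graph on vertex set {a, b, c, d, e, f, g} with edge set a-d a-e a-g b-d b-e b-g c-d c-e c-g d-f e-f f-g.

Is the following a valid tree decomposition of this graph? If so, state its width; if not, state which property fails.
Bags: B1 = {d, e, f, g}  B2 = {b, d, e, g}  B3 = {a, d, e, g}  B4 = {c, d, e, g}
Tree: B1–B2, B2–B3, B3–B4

Checking the three conditions: (i) the bags cover all of {a, b, c, d, e, f, g}; (ii) for each edge, some bag contains both endpoints; (iii) the bags containing any fixed vertex form a subtree. All hold, so the decomposition is valid with width 4 − 1 = 3.

Yes; width 3.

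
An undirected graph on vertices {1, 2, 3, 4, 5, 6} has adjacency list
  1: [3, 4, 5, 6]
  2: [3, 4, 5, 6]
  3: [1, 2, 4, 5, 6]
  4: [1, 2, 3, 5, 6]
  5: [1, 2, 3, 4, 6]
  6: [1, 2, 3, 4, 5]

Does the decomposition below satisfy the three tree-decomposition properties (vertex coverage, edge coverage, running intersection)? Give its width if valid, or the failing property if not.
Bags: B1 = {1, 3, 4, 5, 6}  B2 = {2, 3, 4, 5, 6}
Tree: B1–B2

Yes; width 4.

Checking the three conditions: (i) the bags cover all of {1, 2, 3, 4, 5, 6}; (ii) for each edge, some bag contains both endpoints; (iii) the bags containing any fixed vertex form a subtree. All hold, so the decomposition is valid with width 5 − 1 = 4.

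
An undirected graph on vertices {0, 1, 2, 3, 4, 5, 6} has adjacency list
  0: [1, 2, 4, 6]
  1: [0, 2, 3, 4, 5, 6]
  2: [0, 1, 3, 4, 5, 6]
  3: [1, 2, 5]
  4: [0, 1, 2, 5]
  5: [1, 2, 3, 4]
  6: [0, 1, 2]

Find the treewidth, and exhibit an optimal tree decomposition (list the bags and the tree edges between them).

Treewidth 3.
One optimal decomposition is:
Bags: B1 = {0, 1, 2, 4}  B2 = {1, 2, 4, 5}  B3 = {1, 2, 3, 5}  B4 = {0, 1, 2, 6}
Tree: B1–B2, B2–B3, B1–B4

Each bag holds 4 vertices, so the decomposition has width 3, which upper-bounds the treewidth. Conversely, {0, 1, 2, 4} is a clique of size 4, and the vertices of any clique must share a bag in every tree decomposition; so some bag has ≥ 4 vertices and tw(G) ≥ 3. Hence tw(G) = 3 exactly.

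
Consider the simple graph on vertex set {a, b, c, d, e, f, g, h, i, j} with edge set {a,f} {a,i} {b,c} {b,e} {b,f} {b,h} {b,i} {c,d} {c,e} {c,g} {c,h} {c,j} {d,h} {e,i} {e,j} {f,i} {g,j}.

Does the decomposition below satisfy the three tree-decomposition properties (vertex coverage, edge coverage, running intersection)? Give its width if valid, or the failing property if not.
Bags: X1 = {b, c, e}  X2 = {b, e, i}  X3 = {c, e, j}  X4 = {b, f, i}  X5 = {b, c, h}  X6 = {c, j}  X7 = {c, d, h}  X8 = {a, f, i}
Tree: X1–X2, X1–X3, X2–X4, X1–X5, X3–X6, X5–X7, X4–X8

A tree decomposition must satisfy three properties: every vertex lies in some bag; for every edge, both endpoints lie together in some bag; and for every vertex, the bags containing it form a connected subtree. Here vertex g appears in no bag, so the decomposition is invalid.

No — vertex g appears in no bag.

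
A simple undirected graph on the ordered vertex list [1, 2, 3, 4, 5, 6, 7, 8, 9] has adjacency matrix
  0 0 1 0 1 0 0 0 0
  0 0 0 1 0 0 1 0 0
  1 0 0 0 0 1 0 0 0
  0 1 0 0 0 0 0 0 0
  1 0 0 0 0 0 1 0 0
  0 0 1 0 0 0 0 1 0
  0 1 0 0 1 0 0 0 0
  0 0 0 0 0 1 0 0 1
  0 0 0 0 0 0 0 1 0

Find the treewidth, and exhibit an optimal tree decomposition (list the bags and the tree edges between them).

Every bag has size at most 2, so the width is 2 − 1 = 1 and tw(G) ≤ 1. Since G has at least one edge (e.g. 4–2), it is not an edgeless graph, so tw(G) ≥ 1. Therefore the treewidth is 1.

Treewidth 1.
One such decomposition:
Bags: B1 = {2, 4}  B2 = {2, 7}  B3 = {5, 7}  B4 = {1, 5}  B5 = {1, 3}  B6 = {3, 6}  B7 = {6, 8}  B8 = {8, 9}
Tree: B1–B2, B2–B3, B3–B4, B4–B5, B5–B6, B6–B7, B7–B8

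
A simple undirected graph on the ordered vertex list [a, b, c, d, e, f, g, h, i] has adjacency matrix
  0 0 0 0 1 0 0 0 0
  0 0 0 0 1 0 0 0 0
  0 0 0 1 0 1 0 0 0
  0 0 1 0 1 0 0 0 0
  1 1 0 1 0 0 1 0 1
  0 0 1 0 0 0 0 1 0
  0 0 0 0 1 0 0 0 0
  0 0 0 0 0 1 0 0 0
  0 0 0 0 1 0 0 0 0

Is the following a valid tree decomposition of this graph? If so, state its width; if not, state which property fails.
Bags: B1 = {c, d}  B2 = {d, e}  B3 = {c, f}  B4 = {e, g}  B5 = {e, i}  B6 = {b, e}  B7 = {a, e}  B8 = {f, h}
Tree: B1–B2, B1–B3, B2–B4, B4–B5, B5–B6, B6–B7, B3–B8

Yes; width 1.

Vertex coverage: the bags together contain {a, b, c, d, e, f, g, h, i}, the full vertex set. Edge coverage: each edge of G has both endpoints in at least one bag. Running intersection: for every vertex, the bags containing it form a connected subtree. All three properties hold, so this is a valid tree decomposition of width max|bag| − 1 = 1, and hence tw(G) ≤ 1.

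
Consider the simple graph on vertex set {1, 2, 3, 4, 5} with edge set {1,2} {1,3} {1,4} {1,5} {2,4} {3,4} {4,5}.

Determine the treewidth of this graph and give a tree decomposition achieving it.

The largest bag has 3 vertices, giving width 2; this decomposition certifies tw(G) ≤ 2. For the lower bound, the 3 vertices {1, 2, 4} are pairwise adjacent, and any tree decomposition puts a clique entirely inside one bag — forcing width ≥ 2. The upper and lower bounds meet at 2, so that is the treewidth.

Treewidth 2.
One such decomposition:
Bags: B1 = {1, 3, 4}  B2 = {1, 4, 5}  B3 = {1, 2, 4}
Tree: B1–B2, B1–B3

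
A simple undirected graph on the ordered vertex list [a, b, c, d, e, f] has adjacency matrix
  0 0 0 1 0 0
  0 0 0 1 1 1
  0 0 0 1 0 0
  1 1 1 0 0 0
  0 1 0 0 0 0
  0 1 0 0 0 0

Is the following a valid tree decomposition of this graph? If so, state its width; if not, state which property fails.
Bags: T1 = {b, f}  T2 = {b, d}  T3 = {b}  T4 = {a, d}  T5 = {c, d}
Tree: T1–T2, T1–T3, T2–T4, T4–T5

No — vertex e appears in no bag.

A tree decomposition must satisfy three properties: every vertex lies in some bag; for every edge, both endpoints lie together in some bag; and for every vertex, the bags containing it form a connected subtree. Here vertex e appears in no bag, so the decomposition is invalid.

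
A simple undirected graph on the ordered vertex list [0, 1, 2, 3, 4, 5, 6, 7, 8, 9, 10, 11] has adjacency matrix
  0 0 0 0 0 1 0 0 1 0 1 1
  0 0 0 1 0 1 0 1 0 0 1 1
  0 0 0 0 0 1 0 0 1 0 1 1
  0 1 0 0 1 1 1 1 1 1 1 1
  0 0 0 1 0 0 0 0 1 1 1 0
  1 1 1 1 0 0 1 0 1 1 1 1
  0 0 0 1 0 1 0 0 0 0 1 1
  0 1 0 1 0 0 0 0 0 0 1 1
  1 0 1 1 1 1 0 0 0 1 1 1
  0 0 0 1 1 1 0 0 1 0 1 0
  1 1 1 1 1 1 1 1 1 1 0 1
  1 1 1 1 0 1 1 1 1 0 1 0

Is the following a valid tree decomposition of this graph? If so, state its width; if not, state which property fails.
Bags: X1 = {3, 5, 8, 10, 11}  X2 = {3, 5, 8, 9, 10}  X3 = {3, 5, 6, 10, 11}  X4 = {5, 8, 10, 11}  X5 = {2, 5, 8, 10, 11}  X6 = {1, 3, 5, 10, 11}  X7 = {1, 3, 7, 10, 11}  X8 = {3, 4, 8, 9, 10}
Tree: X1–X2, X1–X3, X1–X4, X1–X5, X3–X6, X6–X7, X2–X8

No — vertex 0 appears in no bag.

A tree decomposition must satisfy three properties: every vertex lies in some bag; for every edge, both endpoints lie together in some bag; and for every vertex, the bags containing it form a connected subtree. Here vertex 0 appears in no bag, so the decomposition is invalid.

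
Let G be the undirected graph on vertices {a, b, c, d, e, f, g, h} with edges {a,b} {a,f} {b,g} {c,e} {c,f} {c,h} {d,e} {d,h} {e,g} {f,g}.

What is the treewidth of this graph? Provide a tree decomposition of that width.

The largest bag has 3 vertices, giving width 2; this decomposition certifies tw(G) ≤ 2. The edges b–a–f–g–b form a cycle, so G is not a tree and its treewidth is at least 2. Combining the bounds, tw(G) = 2.

Treewidth 2.
One such decomposition:
Bags: B1 = {a, b, g}  B2 = {a, f, g}  B3 = {e, f, g}  B4 = {c, e, f}  B5 = {c, d, e}  B6 = {c, d, h}
Tree: B1–B2, B2–B3, B3–B4, B4–B5, B5–B6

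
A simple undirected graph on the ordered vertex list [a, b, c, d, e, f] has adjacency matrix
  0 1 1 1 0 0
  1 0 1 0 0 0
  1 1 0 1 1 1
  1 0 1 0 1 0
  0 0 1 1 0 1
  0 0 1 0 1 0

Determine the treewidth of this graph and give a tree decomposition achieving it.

Treewidth 2.
Bags: B1 = {c, d, e}  B2 = {a, c, d}  B3 = {c, e, f}  B4 = {a, b, c}
Tree: B1–B2, B1–B3, B2–B4

Each bag holds 3 vertices, so the decomposition has width 2, which upper-bounds the treewidth. On the other hand G contains the 3-clique {c, d, e}. A clique must lie in a single bag of any decomposition, so no decomposition can have width below 2. The upper and lower bounds meet at 2, so that is the treewidth.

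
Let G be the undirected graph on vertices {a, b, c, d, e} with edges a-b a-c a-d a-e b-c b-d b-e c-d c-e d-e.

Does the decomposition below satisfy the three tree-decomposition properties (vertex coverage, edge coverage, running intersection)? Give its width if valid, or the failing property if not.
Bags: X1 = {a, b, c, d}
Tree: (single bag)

A tree decomposition must satisfy three properties: every vertex lies in some bag; for every edge, both endpoints lie together in some bag; and for every vertex, the bags containing it form a connected subtree. Here vertex e appears in no bag, so the decomposition is invalid.

No — vertex e appears in no bag.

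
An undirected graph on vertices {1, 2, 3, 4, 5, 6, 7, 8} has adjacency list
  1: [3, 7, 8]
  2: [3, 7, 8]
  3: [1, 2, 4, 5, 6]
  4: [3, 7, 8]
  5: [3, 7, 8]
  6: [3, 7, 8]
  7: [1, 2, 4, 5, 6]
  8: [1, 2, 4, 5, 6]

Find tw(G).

A width-3 tree decomposition is:
Bags: B1 = {2, 3, 7, 8}  B2 = {3, 4, 7, 8}  B3 = {3, 6, 7, 8}  B4 = {1, 3, 7, 8}  B5 = {3, 5, 7, 8}
Tree: B1–B2, B2–B3, B3–B4, B4–B5
Every bag has size at most 4, so the width is 4 − 1 = 3 and tw(G) ≤ 3. For the lower bound: the 4 vertex sets {2,7}, {4,8}, {3}, {6} are disjoint, each induces a connected subgraph, and every pair is joined by at least one edge of G. Contracting each set to a single vertex therefore yields K_{4} as a minor, and since treewidth is minor-monotone, tw(G) ≥ tw(K_{4}) = 3. Therefore the treewidth is 3.

3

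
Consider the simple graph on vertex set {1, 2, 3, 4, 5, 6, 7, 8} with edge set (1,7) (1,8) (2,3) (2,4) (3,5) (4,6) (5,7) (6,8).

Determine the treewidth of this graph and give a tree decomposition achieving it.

Each bag holds 3 vertices, so the decomposition has width 2, which upper-bounds the treewidth. Since 6–8–1–7–5–3–2–4–6 is a cycle in G, G is not acyclic. Forests are exactly the graphs of treewidth ≤ 1, so tw(G) ≥ 2. Hence tw(G) = 2 exactly.

Treewidth 2.
One optimal decomposition is:
Bags: B1 = {1, 6, 8}  B2 = {1, 6, 7}  B3 = {5, 6, 7}  B4 = {3, 5, 6}  B5 = {2, 3, 6}  B6 = {2, 4, 6}
Tree: B1–B2, B2–B3, B3–B4, B4–B5, B5–B6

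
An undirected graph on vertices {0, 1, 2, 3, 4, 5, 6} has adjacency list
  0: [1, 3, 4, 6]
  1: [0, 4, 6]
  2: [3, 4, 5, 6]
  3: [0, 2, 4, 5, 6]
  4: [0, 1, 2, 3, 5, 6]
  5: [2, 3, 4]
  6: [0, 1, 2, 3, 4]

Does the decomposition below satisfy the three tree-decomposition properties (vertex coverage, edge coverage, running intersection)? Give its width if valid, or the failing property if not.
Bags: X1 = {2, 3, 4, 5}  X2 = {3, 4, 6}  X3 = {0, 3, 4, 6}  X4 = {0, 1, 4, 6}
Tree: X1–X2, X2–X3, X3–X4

No — edge (2,6) lies in no bag.

A tree decomposition must satisfy three properties: every vertex lies in some bag; for every edge, both endpoints lie together in some bag; and for every vertex, the bags containing it form a connected subtree. Here edge (2,6) lies in no bag, so the decomposition is invalid.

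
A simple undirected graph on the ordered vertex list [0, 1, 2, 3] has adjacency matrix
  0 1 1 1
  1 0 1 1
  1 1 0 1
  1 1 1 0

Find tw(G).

A width-3 tree decomposition is:
Bags: B1 = {0, 1, 2, 3}
Tree: (single bag)
A single bag containing all 4 vertices is trivially a valid decomposition of width 3. For the lower bound, the 4 vertices {0, 1, 2, 3} are pairwise adjacent, and any tree decomposition puts a clique entirely inside one bag — forcing width ≥ 3. Hence tw(G) = 3 exactly.

3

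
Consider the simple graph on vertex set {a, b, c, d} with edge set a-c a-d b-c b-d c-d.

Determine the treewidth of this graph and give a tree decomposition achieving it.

Treewidth 2.
One such decomposition:
Bags: B1 = {a, c, d}  B2 = {b, c, d}
Tree: B1–B2

Each bag holds 3 vertices, so the decomposition has width 2, which upper-bounds the treewidth. For the lower bound, the 3 vertices {a, c, d} are pairwise adjacent, and any tree decomposition puts a clique entirely inside one bag — forcing width ≥ 2. Hence tw(G) = 2 exactly.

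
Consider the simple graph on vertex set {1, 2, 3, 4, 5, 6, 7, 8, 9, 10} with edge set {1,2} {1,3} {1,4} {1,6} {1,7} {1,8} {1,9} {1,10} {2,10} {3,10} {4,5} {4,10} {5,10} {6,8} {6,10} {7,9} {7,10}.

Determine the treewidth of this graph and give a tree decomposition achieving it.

Treewidth 2.
One optimal decomposition is:
Bags: B1 = {1, 4, 10}  B2 = {1, 7, 10}  B3 = {1, 7, 9}  B4 = {1, 3, 10}  B5 = {1, 6, 10}  B6 = {1, 6, 8}  B7 = {4, 5, 10}  B8 = {1, 2, 10}
Tree: B1–B2, B2–B3, B1–B4, B1–B5, B5–B6, B1–B7, B4–B8

Each bag holds 3 vertices, so the decomposition has width 2, which upper-bounds the treewidth. For the lower bound, the 3 vertices {1, 6, 8} are pairwise adjacent, and any tree decomposition puts a clique entirely inside one bag — forcing width ≥ 2. Therefore the treewidth is 2.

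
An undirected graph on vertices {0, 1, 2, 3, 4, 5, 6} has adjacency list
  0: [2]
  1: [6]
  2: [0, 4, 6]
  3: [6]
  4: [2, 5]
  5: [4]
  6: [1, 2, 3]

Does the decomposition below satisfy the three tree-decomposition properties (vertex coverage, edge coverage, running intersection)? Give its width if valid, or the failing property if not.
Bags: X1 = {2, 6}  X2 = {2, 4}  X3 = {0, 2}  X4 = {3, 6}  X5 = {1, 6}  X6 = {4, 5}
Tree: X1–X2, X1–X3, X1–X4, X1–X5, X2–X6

Yes; width 1.

Checking the three conditions: (i) the bags cover all of {0, 1, 2, 3, 4, 5, 6}; (ii) for each edge, some bag contains both endpoints; (iii) the bags containing any fixed vertex form a subtree. All hold, so the decomposition is valid with width 2 − 1 = 1.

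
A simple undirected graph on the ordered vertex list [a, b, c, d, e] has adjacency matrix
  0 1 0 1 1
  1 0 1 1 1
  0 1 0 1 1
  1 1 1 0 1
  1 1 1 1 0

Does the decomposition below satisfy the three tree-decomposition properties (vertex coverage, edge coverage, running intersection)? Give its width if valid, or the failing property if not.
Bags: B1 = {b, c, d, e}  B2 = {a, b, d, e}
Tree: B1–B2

Yes; width 3.

Checking the three conditions: (i) the bags cover all of {a, b, c, d, e}; (ii) for each edge, some bag contains both endpoints; (iii) the bags containing any fixed vertex form a subtree. All hold, so the decomposition is valid with width 4 − 1 = 3.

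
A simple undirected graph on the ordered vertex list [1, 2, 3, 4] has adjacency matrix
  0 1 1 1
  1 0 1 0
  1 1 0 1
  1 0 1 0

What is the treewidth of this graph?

A width-2 tree decomposition is:
Bags: B1 = {1, 3, 4}  B2 = {1, 2, 3}
Tree: B1–B2
Every bag has size at most 3, so the width is 3 − 1 = 2 and tw(G) ≤ 2. For the lower bound, the 3 vertices {1, 2, 3} are pairwise adjacent, and any tree decomposition puts a clique entirely inside one bag — forcing width ≥ 2. Therefore the treewidth is 2.

2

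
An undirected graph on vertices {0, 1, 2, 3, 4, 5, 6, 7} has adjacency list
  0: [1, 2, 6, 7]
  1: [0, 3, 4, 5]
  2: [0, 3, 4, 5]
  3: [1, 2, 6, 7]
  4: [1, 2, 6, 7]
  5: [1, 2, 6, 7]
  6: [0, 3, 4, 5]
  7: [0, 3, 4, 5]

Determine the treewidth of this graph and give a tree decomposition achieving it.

Each bag holds 5 vertices, so the decomposition has width 4, which upper-bounds the treewidth. For the lower bound: the 5 vertex sets {1,3}, {0,7}, {2,5}, {4}, {6} are disjoint, each induces a connected subgraph, and every pair is joined by at least one edge of G. Contracting each set to a single vertex therefore yields K_{5} as a minor, and since treewidth is minor-monotone, tw(G) ≥ tw(K_{5}) = 4. Therefore the treewidth is 4.

Treewidth 4.
Bags: B1 = {0, 1, 3, 4, 5}  B2 = {0, 3, 4, 5, 7}  B3 = {0, 2, 3, 4, 5}  B4 = {0, 3, 4, 5, 6}
Tree: B1–B2, B2–B3, B3–B4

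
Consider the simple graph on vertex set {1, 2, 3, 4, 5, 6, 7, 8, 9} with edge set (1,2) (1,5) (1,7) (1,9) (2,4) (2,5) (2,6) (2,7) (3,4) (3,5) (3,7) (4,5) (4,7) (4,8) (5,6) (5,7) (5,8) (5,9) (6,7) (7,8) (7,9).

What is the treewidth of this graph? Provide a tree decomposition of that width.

Treewidth 3.
One optimal decomposition is:
Bags: B1 = {3, 4, 5, 7}  B2 = {2, 4, 5, 7}  B3 = {1, 2, 5, 7}  B4 = {2, 5, 6, 7}  B5 = {1, 5, 7, 9}  B6 = {4, 5, 7, 8}
Tree: B1–B2, B2–B3, B3–B4, B3–B5, B2–B6

Each bag holds 4 vertices, so the decomposition has width 3, which upper-bounds the treewidth. On the other hand G contains the 4-clique {4, 5, 7, 8}. A clique must lie in a single bag of any decomposition, so no decomposition can have width below 3. Hence tw(G) = 3 exactly.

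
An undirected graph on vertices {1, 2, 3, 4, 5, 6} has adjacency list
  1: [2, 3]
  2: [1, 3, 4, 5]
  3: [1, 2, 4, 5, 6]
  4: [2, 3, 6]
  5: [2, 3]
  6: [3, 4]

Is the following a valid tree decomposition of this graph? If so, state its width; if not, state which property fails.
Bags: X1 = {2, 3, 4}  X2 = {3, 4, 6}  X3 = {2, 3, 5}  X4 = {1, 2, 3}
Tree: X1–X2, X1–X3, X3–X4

Every vertex of G appears in some bag (union = {1, 2, 3, 4, 5, 6}); every edge is covered by a bag; and for each vertex v the set of bags containing v is connected in the bag tree. The decomposition is therefore valid. The largest bag has 3 vertices, so the width is 2.

Yes; width 2.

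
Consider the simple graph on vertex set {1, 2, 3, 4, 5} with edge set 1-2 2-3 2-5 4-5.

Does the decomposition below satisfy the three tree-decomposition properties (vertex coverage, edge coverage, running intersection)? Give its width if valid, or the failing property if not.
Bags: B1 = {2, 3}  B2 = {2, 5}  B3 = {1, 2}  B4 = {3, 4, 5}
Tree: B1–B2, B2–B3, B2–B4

A tree decomposition must satisfy three properties: every vertex lies in some bag; for every edge, both endpoints lie together in some bag; and for every vertex, the bags containing it form a connected subtree. Here bags containing vertex 3 are not connected in the tree, so the decomposition is invalid.

No — bags containing vertex 3 are not connected in the tree.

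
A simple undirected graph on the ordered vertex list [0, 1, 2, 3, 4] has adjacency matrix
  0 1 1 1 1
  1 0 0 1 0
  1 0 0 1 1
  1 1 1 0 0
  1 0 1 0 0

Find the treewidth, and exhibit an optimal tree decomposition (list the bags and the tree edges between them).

Every bag has size at most 3, so the width is 3 − 1 = 2 and tw(G) ≤ 2. Conversely, {0, 1, 3} is a clique of size 3, and the vertices of any clique must share a bag in every tree decomposition; so some bag has ≥ 3 vertices and tw(G) ≥ 2. The upper and lower bounds meet at 2, so that is the treewidth.

Treewidth 2.
One such decomposition:
Bags: B1 = {0, 1, 3}  B2 = {0, 2, 3}  B3 = {0, 2, 4}
Tree: B1–B2, B2–B3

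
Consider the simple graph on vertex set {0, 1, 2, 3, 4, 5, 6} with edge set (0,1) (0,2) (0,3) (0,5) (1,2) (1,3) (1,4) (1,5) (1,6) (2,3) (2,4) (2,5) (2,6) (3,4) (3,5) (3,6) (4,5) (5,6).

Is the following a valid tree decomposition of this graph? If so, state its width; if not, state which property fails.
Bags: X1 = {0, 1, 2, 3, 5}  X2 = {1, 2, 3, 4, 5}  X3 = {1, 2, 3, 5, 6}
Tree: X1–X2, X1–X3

Yes; width 4.

Checking the three conditions: (i) the bags cover all of {0, 1, 2, 3, 4, 5, 6}; (ii) for each edge, some bag contains both endpoints; (iii) the bags containing any fixed vertex form a subtree. All hold, so the decomposition is valid with width 5 − 1 = 4.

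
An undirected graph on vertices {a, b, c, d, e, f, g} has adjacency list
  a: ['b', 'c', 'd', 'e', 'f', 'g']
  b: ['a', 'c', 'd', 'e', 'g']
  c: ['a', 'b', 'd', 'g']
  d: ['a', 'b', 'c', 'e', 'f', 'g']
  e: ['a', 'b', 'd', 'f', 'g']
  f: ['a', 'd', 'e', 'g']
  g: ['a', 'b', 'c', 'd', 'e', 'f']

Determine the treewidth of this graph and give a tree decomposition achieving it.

Each bag holds 5 vertices, so the decomposition has width 4, which upper-bounds the treewidth. For the lower bound, the 5 vertices {a, d, e, f, g} are pairwise adjacent, and any tree decomposition puts a clique entirely inside one bag — forcing width ≥ 4. Therefore the treewidth is 4.

Treewidth 4.
Bags: B1 = {a, b, d, e, g}  B2 = {a, d, e, f, g}  B3 = {a, b, c, d, g}
Tree: B1–B2, B1–B3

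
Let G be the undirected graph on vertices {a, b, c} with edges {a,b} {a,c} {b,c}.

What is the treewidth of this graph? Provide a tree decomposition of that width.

Treewidth 2.
Bags: B1 = {a, b, c}
Tree: (single bag)

A single bag containing all 3 vertices is trivially a valid decomposition of width 2. Conversely, {a, b, c} is a clique of size 3, and the vertices of any clique must share a bag in every tree decomposition; so some bag has ≥ 3 vertices and tw(G) ≥ 2. Hence tw(G) = 2 exactly.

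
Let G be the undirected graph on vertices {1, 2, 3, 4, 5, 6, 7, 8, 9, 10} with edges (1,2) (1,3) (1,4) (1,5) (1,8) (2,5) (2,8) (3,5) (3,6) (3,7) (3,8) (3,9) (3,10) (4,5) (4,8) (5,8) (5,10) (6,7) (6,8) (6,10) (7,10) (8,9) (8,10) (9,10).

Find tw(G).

A width-3 tree decomposition is:
Bags: B1 = {1, 3, 5, 8}  B2 = {3, 5, 8, 10}  B3 = {3, 8, 9, 10}  B4 = {3, 6, 8, 10}  B5 = {1, 2, 5, 8}  B6 = {1, 4, 5, 8}  B7 = {3, 6, 7, 10}
Tree: B1–B2, B2–B3, B2–B4, B1–B5, B5–B6, B4–B7
Each bag holds 4 vertices, so the decomposition has width 3, which upper-bounds the treewidth. Conversely, {1, 2, 5, 8} is a clique of size 4, and the vertices of any clique must share a bag in every tree decomposition; so some bag has ≥ 4 vertices and tw(G) ≥ 3. Combining the bounds, tw(G) = 3.

3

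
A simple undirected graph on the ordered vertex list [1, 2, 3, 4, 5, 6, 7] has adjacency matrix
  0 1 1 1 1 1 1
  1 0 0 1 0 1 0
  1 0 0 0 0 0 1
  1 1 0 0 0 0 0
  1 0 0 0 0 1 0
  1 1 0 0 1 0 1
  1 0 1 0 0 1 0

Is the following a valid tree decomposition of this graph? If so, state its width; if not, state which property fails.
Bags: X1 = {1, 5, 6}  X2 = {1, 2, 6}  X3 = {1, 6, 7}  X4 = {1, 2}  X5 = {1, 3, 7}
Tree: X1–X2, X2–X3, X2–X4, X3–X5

No — vertex 4 appears in no bag.

A tree decomposition must satisfy three properties: every vertex lies in some bag; for every edge, both endpoints lie together in some bag; and for every vertex, the bags containing it form a connected subtree. Here vertex 4 appears in no bag, so the decomposition is invalid.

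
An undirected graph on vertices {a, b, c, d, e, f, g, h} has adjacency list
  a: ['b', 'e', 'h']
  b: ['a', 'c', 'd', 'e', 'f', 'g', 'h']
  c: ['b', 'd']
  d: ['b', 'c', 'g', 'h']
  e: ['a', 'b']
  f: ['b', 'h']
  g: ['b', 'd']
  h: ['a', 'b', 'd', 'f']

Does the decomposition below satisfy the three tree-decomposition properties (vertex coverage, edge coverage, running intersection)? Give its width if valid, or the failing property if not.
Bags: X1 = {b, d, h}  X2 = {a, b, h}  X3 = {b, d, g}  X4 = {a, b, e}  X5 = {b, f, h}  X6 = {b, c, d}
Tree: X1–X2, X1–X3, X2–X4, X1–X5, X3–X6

Yes; width 2.

Vertex coverage: the bags together contain {a, b, c, d, e, f, g, h}, the full vertex set. Edge coverage: each edge of G has both endpoints in at least one bag. Running intersection: for every vertex, the bags containing it form a connected subtree. All three properties hold, so this is a valid tree decomposition of width max|bag| − 1 = 2, and hence tw(G) ≤ 2.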